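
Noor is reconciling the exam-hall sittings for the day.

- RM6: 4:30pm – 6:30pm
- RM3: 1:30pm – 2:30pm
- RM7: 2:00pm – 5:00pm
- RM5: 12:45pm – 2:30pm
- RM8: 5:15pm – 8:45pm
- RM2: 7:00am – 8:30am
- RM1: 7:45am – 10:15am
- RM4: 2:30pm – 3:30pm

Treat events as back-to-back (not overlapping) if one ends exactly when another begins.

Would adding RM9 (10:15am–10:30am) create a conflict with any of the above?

No — it doesn't clash with anything

RM2: ends 8:30am at or before RM9 starts 10:15am → clear.
RM1: ends 10:15am at or before RM9 starts 10:15am → clear.
RM5: starts 12:45pm at or after RM9 ends 10:30am → clear.
RM3: starts 1:30pm at or after RM9 ends 10:30am → clear.
RM7: starts 2:00pm at or after RM9 ends 10:30am → clear.
RM4: starts 2:30pm at or after RM9 ends 10:30am → clear.
RM6: starts 4:30pm at or after RM9 ends 10:30am → clear.
RM8: starts 5:15pm at or after RM9 ends 10:30am → clear.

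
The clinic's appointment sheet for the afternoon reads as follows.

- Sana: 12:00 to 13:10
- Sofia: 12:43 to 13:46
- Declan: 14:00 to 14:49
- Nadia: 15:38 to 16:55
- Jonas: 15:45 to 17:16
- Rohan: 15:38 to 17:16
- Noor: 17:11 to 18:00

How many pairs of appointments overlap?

Sorted by start: Sana, Sofia, Declan, Nadia, Rohan, Jonas, Noor.
Sofia starts before Sana ends → Sana and Sofia overlap.
Declan starts after Sana ends, so nothing later overlaps Sana either.
Declan starts after Sofia ends, so nothing later overlaps Sofia either.
Nadia starts after Declan ends, so nothing later overlaps Declan either.
Rohan starts before Nadia ends → Nadia and Rohan overlap.
Jonas starts before Nadia ends → Nadia and Jonas overlap.
Noor starts after Nadia ends.
Jonas starts before Rohan ends → Rohan and Jonas overlap.
Noor starts before Rohan ends → Rohan and Noor overlap.
Noor starts before Jonas ends → Jonas and Noor overlap.
Overlapping pairs: Jonas & Nadia, Jonas & Noor, Jonas & Rohan, Nadia & Rohan, Noor & Rohan, Sana & Sofia — 6 in total.

6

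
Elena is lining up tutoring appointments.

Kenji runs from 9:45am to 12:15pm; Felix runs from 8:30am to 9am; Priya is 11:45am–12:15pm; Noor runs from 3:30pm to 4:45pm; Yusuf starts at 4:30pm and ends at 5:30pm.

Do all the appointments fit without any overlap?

Two intervals overlap when each starts before the other ends.
Sorted by start: Felix, Kenji, Priya, Noor, Yusuf.
Kenji starts after Felix ends; Felix is clear from here.
Priya starts before Kenji ends → Kenji and Priya overlap.
That's a conflict, so the schedule is not conflict-free.

No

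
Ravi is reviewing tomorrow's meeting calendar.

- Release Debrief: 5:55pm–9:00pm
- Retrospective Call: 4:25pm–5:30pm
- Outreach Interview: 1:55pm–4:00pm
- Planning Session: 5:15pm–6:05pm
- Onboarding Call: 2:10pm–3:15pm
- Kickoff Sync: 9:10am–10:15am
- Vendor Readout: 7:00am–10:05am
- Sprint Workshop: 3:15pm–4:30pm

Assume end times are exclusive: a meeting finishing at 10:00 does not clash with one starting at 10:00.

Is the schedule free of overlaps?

Two intervals overlap when each starts before the other ends.
Sorted by start: Vendor Readout, Kickoff Sync, Outreach Interview, Onboarding Call, Sprint Workshop, Retrospective Call, Planning Session, Release Debrief.
Kickoff Sync starts before Vendor Readout ends → Vendor Readout and Kickoff Sync overlap.
That's a conflict, so the schedule is not conflict-free.

No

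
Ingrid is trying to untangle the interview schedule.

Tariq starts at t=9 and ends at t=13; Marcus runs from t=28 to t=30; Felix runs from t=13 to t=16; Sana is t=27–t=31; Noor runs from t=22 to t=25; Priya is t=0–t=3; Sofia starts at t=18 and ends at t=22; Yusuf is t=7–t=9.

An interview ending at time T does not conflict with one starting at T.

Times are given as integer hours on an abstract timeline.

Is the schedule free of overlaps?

No

Two intervals overlap when each starts before the other ends.
Sorted by start: Priya, Yusuf, Tariq, Felix, Sofia, Noor, Sana, Marcus.
Yusuf starts after Priya ends, so Priya has no further overlaps.
Tariq starts exactly when Yusuf ends (back-to-back, no overlap), so Yusuf has no further overlaps.
Felix starts exactly when Tariq ends (back-to-back, no overlap), so Tariq has no further overlaps.
Sofia starts after Felix ends, so Felix has no further overlaps.
Noor starts exactly when Sofia ends (back-to-back, no overlap), so Sofia has no further overlaps.
Sana starts after Noor ends, so Noor has no further overlaps.
Marcus starts before Sana ends → Sana and Marcus overlap.
That's a conflict, so the schedule is not conflict-free.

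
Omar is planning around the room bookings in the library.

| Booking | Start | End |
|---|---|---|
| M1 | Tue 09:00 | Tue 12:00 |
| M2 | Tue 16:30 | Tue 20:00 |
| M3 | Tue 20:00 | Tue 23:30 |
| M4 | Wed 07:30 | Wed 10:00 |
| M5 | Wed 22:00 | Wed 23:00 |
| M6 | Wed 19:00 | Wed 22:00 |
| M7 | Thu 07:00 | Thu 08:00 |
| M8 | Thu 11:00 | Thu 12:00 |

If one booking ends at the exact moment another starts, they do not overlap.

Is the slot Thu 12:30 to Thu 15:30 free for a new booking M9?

Yes — the slot is free

M1: ends Tue 12:00 at or before M9 starts Thu 12:30 → clear.
M2: ends Tue 20:00 at or before M9 starts Thu 12:30 → clear.
M3: ends Tue 23:30 at or before M9 starts Thu 12:30 → clear.
M4: ends Wed 10:00 at or before M9 starts Thu 12:30 → clear.
M6: ends Wed 22:00 at or before M9 starts Thu 12:30 → clear.
M5: ends Wed 23:00 at or before M9 starts Thu 12:30 → clear.
M7: ends Thu 08:00 at or before M9 starts Thu 12:30 → clear.
M8: ends Thu 12:00 at or before M9 starts Thu 12:30 → clear.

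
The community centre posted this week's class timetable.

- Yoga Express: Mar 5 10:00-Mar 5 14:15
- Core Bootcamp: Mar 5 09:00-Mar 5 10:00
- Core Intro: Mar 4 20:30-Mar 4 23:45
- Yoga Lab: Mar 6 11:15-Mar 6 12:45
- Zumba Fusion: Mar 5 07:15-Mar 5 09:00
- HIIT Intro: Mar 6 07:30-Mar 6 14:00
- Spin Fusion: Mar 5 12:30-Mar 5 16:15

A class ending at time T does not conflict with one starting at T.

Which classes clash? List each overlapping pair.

HIIT Intro & Yoga Lab, Spin Fusion & Yoga Express

Check each pair: they overlap iff neither finishes before the other starts.
Sorted by start: Core Intro, Zumba Fusion, Core Bootcamp, Yoga Express, Spin Fusion, HIIT Intro, Yoga Lab.
Zumba Fusion starts after Core Intro ends — done with Core Intro.
Core Bootcamp starts exactly when Zumba Fusion ends (back-to-back, no overlap) — done with Zumba Fusion.
Yoga Express starts exactly when Core Bootcamp ends (back-to-back, no overlap) — done with Core Bootcamp.
Spin Fusion starts before Yoga Express ends → Yoga Express and Spin Fusion overlap.
HIIT Intro starts after Yoga Express ends — done with Yoga Express.
HIIT Intro starts after Spin Fusion ends — done with Spin Fusion.
Yoga Lab starts before HIIT Intro ends → HIIT Intro and Yoga Lab overlap.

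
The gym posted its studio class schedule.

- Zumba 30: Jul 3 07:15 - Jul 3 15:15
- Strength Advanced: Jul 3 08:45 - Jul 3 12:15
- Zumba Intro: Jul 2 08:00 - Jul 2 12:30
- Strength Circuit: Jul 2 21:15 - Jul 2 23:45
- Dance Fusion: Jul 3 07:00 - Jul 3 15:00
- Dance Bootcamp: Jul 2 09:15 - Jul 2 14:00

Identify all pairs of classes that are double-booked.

Sorted by start: Zumba Intro, Dance Bootcamp, Strength Circuit, Dance Fusion, Zumba 30, Strength Advanced.
Dance Bootcamp starts before Zumba Intro ends → Zumba Intro and Dance Bootcamp overlap.
Strength Circuit starts after Zumba Intro ends, so Zumba Intro has no further overlaps.
Strength Circuit starts after Dance Bootcamp ends, so Dance Bootcamp has no further overlaps.
Dance Fusion starts after Strength Circuit ends, so Strength Circuit has no further overlaps.
Zumba 30 starts before Dance Fusion ends → Dance Fusion and Zumba 30 overlap.
Strength Advanced starts before Dance Fusion ends → Dance Fusion and Strength Advanced overlap.
Strength Advanced starts before Zumba 30 ends → Zumba 30 and Strength Advanced overlap.

Dance Bootcamp & Zumba Intro, Dance Fusion & Strength Advanced, Dance Fusion & Zumba 30, Strength Advanced & Zumba 30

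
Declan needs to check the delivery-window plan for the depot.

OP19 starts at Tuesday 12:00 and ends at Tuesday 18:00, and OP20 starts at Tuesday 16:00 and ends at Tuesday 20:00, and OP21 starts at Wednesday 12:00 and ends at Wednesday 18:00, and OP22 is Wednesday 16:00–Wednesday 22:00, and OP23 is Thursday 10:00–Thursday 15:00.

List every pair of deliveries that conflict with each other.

OP19 & OP20, OP21 & OP22

Sorted by start: OP19, OP20, OP21, OP22, OP23.
OP20 starts before OP19 ends → OP19 and OP20 overlap.
OP21 starts after OP19 ends — done with OP19.
OP21 starts after OP20 ends — done with OP20.
OP22 starts before OP21 ends → OP21 and OP22 overlap.
OP23 starts after OP21 ends.
OP23 starts after OP22 ends.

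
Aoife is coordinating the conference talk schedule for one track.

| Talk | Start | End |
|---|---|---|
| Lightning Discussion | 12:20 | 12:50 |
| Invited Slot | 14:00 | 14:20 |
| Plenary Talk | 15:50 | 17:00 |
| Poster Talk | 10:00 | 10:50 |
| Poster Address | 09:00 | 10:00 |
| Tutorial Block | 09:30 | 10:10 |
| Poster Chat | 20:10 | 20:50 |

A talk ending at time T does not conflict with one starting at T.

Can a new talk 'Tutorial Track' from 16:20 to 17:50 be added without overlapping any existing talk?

No — it overlaps Plenary Talk

Poster Address: ends 10:00 at or before Tutorial Track starts 16:20 → clear.
Tutorial Block: ends 10:10 at or before Tutorial Track starts 16:20 → clear.
Poster Talk: ends 10:50 at or before Tutorial Track starts 16:20 → clear.
Lightning Discussion: ends 12:50 at or before Tutorial Track starts 16:20 → clear.
Invited Slot: ends 14:20 at or before Tutorial Track starts 16:20 → clear.
Plenary Talk: starts 15:50 before Tutorial Track ends 17:50, and ends 17:00 after Tutorial Track starts 16:20 → overlap.
Poster Chat: starts 20:10 at or after Tutorial Track ends 17:50 → clear.
Tutorial Track overlaps Plenary Talk.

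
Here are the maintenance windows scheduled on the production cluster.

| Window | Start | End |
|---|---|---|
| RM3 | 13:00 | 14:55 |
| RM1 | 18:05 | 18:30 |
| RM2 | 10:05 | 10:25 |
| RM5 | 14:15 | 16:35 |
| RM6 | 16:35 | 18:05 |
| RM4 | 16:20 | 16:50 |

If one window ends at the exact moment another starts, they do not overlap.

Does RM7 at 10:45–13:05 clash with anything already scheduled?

Yes — it overlaps RM3

RM2: ends 10:25 at or before RM7 starts 10:45 → clear.
RM3: starts 13:00 before RM7 ends 13:05, and ends 14:55 after RM7 starts 10:45 → overlap.
RM5: starts 14:15 at or after RM7 ends 13:05 → clear.
RM4: starts 16:20 at or after RM7 ends 13:05 → clear.
RM6: starts 16:35 at or after RM7 ends 13:05 → clear.
RM1: starts 18:05 at or after RM7 ends 13:05 → clear.
RM7 overlaps RM3.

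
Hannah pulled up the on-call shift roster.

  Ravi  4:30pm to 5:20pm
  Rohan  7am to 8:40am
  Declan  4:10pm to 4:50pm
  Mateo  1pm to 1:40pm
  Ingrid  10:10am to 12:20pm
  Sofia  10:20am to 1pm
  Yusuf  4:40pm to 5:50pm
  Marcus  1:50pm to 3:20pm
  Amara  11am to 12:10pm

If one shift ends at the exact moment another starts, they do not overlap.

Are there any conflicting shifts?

Sorted by start: Rohan, Ingrid, Sofia, Amara, Mateo, Marcus, Declan, Ravi, Yusuf.
Ingrid starts after Rohan ends — done with Rohan.
Sofia starts before Ingrid ends → Ingrid and Sofia overlap.
That's a conflict, so the schedule is not conflict-free.

Yes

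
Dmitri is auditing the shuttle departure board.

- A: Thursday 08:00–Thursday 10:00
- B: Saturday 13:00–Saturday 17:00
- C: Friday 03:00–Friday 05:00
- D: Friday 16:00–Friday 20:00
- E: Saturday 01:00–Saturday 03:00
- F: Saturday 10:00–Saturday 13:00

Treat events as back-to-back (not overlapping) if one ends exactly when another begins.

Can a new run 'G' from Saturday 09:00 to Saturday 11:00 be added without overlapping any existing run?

No — it overlaps F

A: ends Thursday 10:00 at or before G starts Saturday 09:00 → clear.
C: ends Friday 05:00 at or before G starts Saturday 09:00 → clear.
D: ends Friday 20:00 at or before G starts Saturday 09:00 → clear.
E: ends Saturday 03:00 at or before G starts Saturday 09:00 → clear.
F: starts Saturday 10:00 before G ends Saturday 11:00, and ends Saturday 13:00 after G starts Saturday 09:00 → overlap.
B: starts Saturday 13:00 at or after G ends Saturday 11:00 → clear.
G overlaps F.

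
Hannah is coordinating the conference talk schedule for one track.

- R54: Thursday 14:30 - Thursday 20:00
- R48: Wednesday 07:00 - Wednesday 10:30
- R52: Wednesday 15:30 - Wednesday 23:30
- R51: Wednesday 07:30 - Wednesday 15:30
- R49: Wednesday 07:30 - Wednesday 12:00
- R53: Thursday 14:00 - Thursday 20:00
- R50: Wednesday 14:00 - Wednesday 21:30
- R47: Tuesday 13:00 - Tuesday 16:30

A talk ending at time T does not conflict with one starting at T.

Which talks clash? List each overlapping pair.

Check each pair: they overlap iff neither finishes before the other starts.
Sorted by start: R47, R48, R49, R51, R50, R52, R53, R54.
R48 starts after R47 ends, so R47 has no further overlaps.
R49 starts before R48 ends → R48 and R49 overlap.
R51 starts before R48 ends → R48 and R51 overlap.
R50 starts after R48 ends, so R48 has no further overlaps.
R51 starts before R49 ends → R49 and R51 overlap.
R50 starts after R49 ends, so R49 has no further overlaps.
R50 starts before R51 ends → R51 and R50 overlap.
R52 starts exactly when R51 ends (back-to-back, no overlap), so R51 has no further overlaps.
R52 starts before R50 ends → R50 and R52 overlap.
R53 starts after R50 ends, so R50 has no further overlaps.
R53 starts after R52 ends, so R52 has no further overlaps.
R54 starts before R53 ends → R53 and R54 overlap.

R48 & R49, R48 & R51, R49 & R51, R50 & R51, R50 & R52, R53 & R54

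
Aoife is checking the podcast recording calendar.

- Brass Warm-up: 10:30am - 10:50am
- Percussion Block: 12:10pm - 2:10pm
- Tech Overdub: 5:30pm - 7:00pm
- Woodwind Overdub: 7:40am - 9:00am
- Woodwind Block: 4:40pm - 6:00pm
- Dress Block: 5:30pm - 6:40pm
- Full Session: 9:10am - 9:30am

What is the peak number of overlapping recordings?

Sort all start/end points and keep a running count:
7:40am start Woodwind Overdub → 1
9:00am end Woodwind Overdub → 0
9:10am start Full Session → 1
9:30am end Full Session → 0
10:30am start Brass Warm-up → 1
10:50am end Brass Warm-up → 0
12:10pm start Percussion Block → 1
2:10pm end Percussion Block → 0
4:40pm start Woodwind Block → 1
5:30pm start Dress Block → 2
5:30pm start Tech Overdub → 3
6:00pm end Woodwind Block → 2
6:40pm end Dress Block → 1
7:00pm end Tech Overdub → 0
Peak is 3, at 5:30pm (Dress Block, Tech Overdub, Woodwind Block).

3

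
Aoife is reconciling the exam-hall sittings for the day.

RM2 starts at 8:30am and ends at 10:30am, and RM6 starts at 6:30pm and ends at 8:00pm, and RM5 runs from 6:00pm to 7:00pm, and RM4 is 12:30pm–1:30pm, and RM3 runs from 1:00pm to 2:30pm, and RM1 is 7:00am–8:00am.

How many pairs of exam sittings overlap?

2

Sorted by start: RM1, RM2, RM4, RM3, RM5, RM6.
RM2 starts after RM1 ends, so nothing later overlaps RM1 either.
RM4 starts after RM2 ends, so nothing later overlaps RM2 either.
RM3 starts before RM4 ends → RM4 and RM3 overlap.
RM5 starts after RM4 ends, so nothing later overlaps RM4 either.
RM5 starts after RM3 ends, so nothing later overlaps RM3 either.
RM6 starts before RM5 ends → RM5 and RM6 overlap.
Overlapping pairs: RM3 & RM4, RM5 & RM6 — 2 in total.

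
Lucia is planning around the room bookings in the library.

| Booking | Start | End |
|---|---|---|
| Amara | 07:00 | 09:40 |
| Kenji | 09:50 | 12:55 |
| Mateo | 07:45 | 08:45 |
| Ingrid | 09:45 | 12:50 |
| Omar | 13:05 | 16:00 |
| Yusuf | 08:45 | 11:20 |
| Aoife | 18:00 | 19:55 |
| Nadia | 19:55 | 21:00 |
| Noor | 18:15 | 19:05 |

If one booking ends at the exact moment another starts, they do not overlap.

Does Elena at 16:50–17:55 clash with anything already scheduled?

No — it doesn't clash with anything

Amara: ends 09:40 at or before Elena starts 16:50 → clear.
Mateo: ends 08:45 at or before Elena starts 16:50 → clear.
Yusuf: ends 11:20 at or before Elena starts 16:50 → clear.
Ingrid: ends 12:50 at or before Elena starts 16:50 → clear.
Kenji: ends 12:55 at or before Elena starts 16:50 → clear.
Omar: ends 16:00 at or before Elena starts 16:50 → clear.
Aoife: starts 18:00 at or after Elena ends 17:55 → clear.
Noor: starts 18:15 at or after Elena ends 17:55 → clear.
Nadia: starts 19:55 at or after Elena ends 17:55 → clear.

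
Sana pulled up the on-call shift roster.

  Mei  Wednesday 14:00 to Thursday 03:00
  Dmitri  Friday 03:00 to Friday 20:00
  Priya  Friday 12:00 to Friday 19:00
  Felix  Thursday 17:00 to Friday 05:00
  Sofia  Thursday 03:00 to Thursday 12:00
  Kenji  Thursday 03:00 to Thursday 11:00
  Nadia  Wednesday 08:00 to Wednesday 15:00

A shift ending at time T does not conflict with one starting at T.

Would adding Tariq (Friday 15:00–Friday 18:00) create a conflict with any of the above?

Nadia: ends Wednesday 15:00 at or before Tariq starts Friday 15:00 → clear.
Mei: ends Thursday 03:00 at or before Tariq starts Friday 15:00 → clear.
Kenji: ends Thursday 11:00 at or before Tariq starts Friday 15:00 → clear.
Sofia: ends Thursday 12:00 at or before Tariq starts Friday 15:00 → clear.
Felix: ends Friday 05:00 at or before Tariq starts Friday 15:00 → clear.
Dmitri: starts Friday 03:00 before Tariq ends Friday 18:00, and ends Friday 20:00 after Tariq starts Friday 15:00 → overlap.
Priya: starts Friday 12:00 before Tariq ends Friday 18:00, and ends Friday 19:00 after Tariq starts Friday 15:00 → overlap.
Tariq overlaps Dmitri, Priya.

Yes — it overlaps Dmitri, Priya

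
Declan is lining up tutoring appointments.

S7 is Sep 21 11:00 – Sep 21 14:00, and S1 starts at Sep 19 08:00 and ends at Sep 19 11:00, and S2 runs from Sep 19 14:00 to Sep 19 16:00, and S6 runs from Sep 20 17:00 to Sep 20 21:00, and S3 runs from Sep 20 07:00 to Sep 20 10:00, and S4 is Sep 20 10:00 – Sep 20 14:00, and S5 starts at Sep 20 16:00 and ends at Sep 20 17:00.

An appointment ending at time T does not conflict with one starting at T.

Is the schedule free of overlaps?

Sorted by start: S1, S2, S3, S4, S5, S6, S7.
S2 starts after S1 ends — done with S1.
S3 starts after S2 ends — done with S2.
S4 starts exactly when S3 ends (back-to-back, no overlap) — done with S3.
S5 starts after S4 ends — done with S4.
S6 starts exactly when S5 ends (back-to-back, no overlap) — done with S5.
S7 starts after S6 ends.
Every pair is clear; the schedule has no overlaps.

Yes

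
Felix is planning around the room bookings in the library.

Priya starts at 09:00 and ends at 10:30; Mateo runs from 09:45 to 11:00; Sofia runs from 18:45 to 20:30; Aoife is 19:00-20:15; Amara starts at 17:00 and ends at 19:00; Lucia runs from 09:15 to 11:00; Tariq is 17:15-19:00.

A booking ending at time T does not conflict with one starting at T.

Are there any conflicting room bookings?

Yes

Sorted by start: Priya, Lucia, Mateo, Amara, Tariq, Sofia, Aoife.
Lucia starts before Priya ends → Priya and Lucia overlap.
That's a conflict, so the schedule is not conflict-free.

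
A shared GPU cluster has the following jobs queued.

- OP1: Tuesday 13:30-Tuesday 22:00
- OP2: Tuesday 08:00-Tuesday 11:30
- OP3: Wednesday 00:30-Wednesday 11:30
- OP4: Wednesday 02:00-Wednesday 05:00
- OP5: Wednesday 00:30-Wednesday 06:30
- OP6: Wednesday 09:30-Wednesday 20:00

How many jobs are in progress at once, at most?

3

Sweep the timeline, counting +1 at each start and −1 at each end (ends before starts at a tie):
Tuesday 08:00 start OP2 → 1
Tuesday 11:30 end OP2 → 0
Tuesday 13:30 start OP1 → 1
Tuesday 22:00 end OP1 → 0
Wednesday 00:30 start OP3 → 1
Wednesday 00:30 start OP5 → 2
Wednesday 02:00 start OP4 → 3
Wednesday 05:00 end OP4 → 2
Wednesday 06:30 end OP5 → 1
Wednesday 09:30 start OP6 → 2
Wednesday 11:30 end OP3 → 1
Wednesday 20:00 end OP6 → 0
Peak is 3, at Wednesday 02:00 (OP3, OP4, OP5).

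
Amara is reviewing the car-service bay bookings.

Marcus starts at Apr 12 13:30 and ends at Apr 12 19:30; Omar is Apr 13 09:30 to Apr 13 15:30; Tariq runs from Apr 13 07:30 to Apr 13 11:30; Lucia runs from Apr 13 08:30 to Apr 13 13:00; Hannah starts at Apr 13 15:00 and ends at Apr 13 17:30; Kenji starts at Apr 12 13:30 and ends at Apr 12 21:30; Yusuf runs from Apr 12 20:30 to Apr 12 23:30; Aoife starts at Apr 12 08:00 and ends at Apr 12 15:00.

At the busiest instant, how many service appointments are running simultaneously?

Walk through starts and ends in time order (an end at T is processed before a start at T):
Apr 12 08:00 start Aoife → 1
Apr 12 13:30 start Kenji → 2
Apr 12 13:30 start Marcus → 3
Apr 12 15:00 end Aoife → 2
Apr 12 19:30 end Marcus → 1
Apr 12 20:30 start Yusuf → 2
Apr 12 21:30 end Kenji → 1
Apr 12 23:30 end Yusuf → 0
Apr 13 07:30 start Tariq → 1
Apr 13 08:30 start Lucia → 2
Apr 13 09:30 start Omar → 3
Apr 13 11:30 end Tariq → 2
Apr 13 13:00 end Lucia → 1
Apr 13 15:00 start Hannah → 2
Apr 13 15:30 end Omar → 1
Apr 13 17:30 end Hannah → 0
Peak is 3, at Apr 12 13:30 (Aoife, Kenji, Marcus).

3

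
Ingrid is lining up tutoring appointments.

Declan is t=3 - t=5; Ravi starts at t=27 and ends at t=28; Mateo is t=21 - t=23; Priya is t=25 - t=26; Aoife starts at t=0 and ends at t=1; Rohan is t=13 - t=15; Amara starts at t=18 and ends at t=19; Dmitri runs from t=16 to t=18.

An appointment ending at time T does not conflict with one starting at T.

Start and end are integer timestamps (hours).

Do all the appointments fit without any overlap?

Yes

Sorted by start: Aoife, Declan, Rohan, Dmitri, Amara, Mateo, Priya, Ravi.
Declan starts after Aoife ends — done with Aoife.
Rohan starts after Declan ends — done with Declan.
Dmitri starts after Rohan ends — done with Rohan.
Amara starts exactly when Dmitri ends (back-to-back, no overlap) — done with Dmitri.
Mateo starts after Amara ends — done with Amara.
Priya starts after Mateo ends — done with Mateo.
Ravi starts after Priya ends.
Every pair is clear; the schedule has no overlaps.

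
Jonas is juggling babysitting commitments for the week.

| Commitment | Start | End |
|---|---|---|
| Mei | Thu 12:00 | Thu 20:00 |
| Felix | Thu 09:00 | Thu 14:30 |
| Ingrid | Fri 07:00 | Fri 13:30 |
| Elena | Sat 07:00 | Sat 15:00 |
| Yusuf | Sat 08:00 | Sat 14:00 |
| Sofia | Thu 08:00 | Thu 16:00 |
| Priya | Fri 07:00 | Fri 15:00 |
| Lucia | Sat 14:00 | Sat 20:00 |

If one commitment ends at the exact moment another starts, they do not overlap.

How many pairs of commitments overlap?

Two intervals overlap when each starts before the other ends.
Sorted by start: Sofia, Felix, Mei, Ingrid, Priya, Elena, Yusuf, Lucia.
Felix starts before Sofia ends → Sofia and Felix overlap.
Mei starts before Sofia ends → Sofia and Mei overlap.
Ingrid starts after Sofia ends — done with Sofia.
Mei starts before Felix ends → Felix and Mei overlap.
Ingrid starts after Felix ends — done with Felix.
Ingrid starts after Mei ends — done with Mei.
Priya starts before Ingrid ends → Ingrid and Priya overlap.
Elena starts after Ingrid ends — done with Ingrid.
Elena starts after Priya ends — done with Priya.
Yusuf starts before Elena ends → Elena and Yusuf overlap.
Lucia starts before Elena ends → Elena and Lucia overlap.
Lucia starts exactly when Yusuf ends (back-to-back, no overlap).
Overlapping pairs: Elena & Lucia, Elena & Yusuf, Felix & Mei, Felix & Sofia, Ingrid & Priya, Mei & Sofia — 6 in total.

6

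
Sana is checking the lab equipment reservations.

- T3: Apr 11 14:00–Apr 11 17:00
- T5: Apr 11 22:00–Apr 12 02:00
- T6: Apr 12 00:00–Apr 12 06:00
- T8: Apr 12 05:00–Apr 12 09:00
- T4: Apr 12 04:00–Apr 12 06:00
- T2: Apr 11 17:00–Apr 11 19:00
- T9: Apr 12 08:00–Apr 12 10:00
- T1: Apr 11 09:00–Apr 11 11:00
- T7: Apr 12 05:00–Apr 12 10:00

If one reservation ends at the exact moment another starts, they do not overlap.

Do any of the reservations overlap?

Yes

Sorted by start: T1, T3, T2, T5, T6, T4, T7, T8, T9.
T3 starts after T1 ends, so T1 has no further overlaps.
T2 starts exactly when T3 ends (back-to-back, no overlap), so T3 has no further overlaps.
T5 starts after T2 ends, so T2 has no further overlaps.
T6 starts before T5 ends → T5 and T6 overlap.
That's a conflict, so the schedule is not conflict-free.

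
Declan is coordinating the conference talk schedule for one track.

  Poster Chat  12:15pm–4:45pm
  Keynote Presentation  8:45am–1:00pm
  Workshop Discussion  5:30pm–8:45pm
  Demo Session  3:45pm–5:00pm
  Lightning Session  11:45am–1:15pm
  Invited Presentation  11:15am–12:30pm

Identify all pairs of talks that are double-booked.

Two intervals overlap when each starts before the other ends.
Sorted by start: Keynote Presentation, Invited Presentation, Lightning Session, Poster Chat, Demo Session, Workshop Discussion.
Invited Presentation starts before Keynote Presentation ends → Keynote Presentation and Invited Presentation overlap.
Lightning Session starts before Keynote Presentation ends → Keynote Presentation and Lightning Session overlap.
Poster Chat starts before Keynote Presentation ends → Keynote Presentation and Poster Chat overlap.
Demo Session starts after Keynote Presentation ends, so nothing later overlaps Keynote Presentation either.
Lightning Session starts before Invited Presentation ends → Invited Presentation and Lightning Session overlap.
Poster Chat starts before Invited Presentation ends → Invited Presentation and Poster Chat overlap.
Demo Session starts after Invited Presentation ends, so nothing later overlaps Invited Presentation either.
Poster Chat starts before Lightning Session ends → Lightning Session and Poster Chat overlap.
Demo Session starts after Lightning Session ends, so nothing later overlaps Lightning Session either.
Demo Session starts before Poster Chat ends → Poster Chat and Demo Session overlap.
Workshop Discussion starts after Poster Chat ends.
Workshop Discussion starts after Demo Session ends.

Demo Session & Poster Chat, Invited Presentation & Keynote Presentation, Invited Presentation & Lightning Session, Invited Presentation & Poster Chat, Keynote Presentation & Lightning Session, Keynote Presentation & Poster Chat, Lightning Session & Poster Chat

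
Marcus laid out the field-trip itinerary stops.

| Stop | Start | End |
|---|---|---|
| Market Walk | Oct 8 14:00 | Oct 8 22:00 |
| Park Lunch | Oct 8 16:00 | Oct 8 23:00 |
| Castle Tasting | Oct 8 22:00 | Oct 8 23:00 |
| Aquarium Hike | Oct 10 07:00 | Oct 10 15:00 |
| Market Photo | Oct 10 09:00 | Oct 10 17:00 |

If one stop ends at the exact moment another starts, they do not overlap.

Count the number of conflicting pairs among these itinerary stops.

Two intervals overlap when each starts before the other ends.
Sorted by start: Market Walk, Park Lunch, Castle Tasting, Aquarium Hike, Market Photo.
Park Lunch starts before Market Walk ends → Market Walk and Park Lunch overlap.
Castle Tasting starts exactly when Market Walk ends (back-to-back, no overlap); Market Walk is clear from here.
Castle Tasting starts before Park Lunch ends → Park Lunch and Castle Tasting overlap.
Aquarium Hike starts after Park Lunch ends; Park Lunch is clear from here.
Aquarium Hike starts after Castle Tasting ends; Castle Tasting is clear from here.
Market Photo starts before Aquarium Hike ends → Aquarium Hike and Market Photo overlap.
Overlapping pairs: Aquarium Hike & Market Photo, Castle Tasting & Park Lunch, Market Walk & Park Lunch — 3 in total.

3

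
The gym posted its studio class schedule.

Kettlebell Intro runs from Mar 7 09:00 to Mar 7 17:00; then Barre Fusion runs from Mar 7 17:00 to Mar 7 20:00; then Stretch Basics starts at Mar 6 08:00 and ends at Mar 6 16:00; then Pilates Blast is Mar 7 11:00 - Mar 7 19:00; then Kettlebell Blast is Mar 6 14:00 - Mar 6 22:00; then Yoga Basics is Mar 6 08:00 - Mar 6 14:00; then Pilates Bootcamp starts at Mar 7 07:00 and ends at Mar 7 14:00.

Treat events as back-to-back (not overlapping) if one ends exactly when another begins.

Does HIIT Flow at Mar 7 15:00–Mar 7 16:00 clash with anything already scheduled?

Stretch Basics: ends Mar 6 16:00 at or before HIIT Flow starts Mar 7 15:00 → clear.
Yoga Basics: ends Mar 6 14:00 at or before HIIT Flow starts Mar 7 15:00 → clear.
Kettlebell Blast: ends Mar 6 22:00 at or before HIIT Flow starts Mar 7 15:00 → clear.
Pilates Bootcamp: ends Mar 7 14:00 at or before HIIT Flow starts Mar 7 15:00 → clear.
Kettlebell Intro: starts Mar 7 09:00 before HIIT Flow ends Mar 7 16:00, and ends Mar 7 17:00 after HIIT Flow starts Mar 7 15:00 → overlap.
Pilates Blast: starts Mar 7 11:00 before HIIT Flow ends Mar 7 16:00, and ends Mar 7 19:00 after HIIT Flow starts Mar 7 15:00 → overlap.
Barre Fusion: starts Mar 7 17:00 at or after HIIT Flow ends Mar 7 16:00 → clear.
HIIT Flow overlaps Kettlebell Intro, Pilates Blast.

Yes — it overlaps Kettlebell Intro, Pilates Blast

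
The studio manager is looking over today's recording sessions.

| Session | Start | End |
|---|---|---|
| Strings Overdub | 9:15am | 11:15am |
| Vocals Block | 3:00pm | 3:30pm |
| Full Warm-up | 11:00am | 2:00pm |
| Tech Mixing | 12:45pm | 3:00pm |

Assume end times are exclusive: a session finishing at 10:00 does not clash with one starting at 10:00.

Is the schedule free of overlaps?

Sorted by start: Strings Overdub, Full Warm-up, Tech Mixing, Vocals Block.
Full Warm-up starts before Strings Overdub ends → Strings Overdub and Full Warm-up overlap.
That's a conflict, so the schedule is not conflict-free.

No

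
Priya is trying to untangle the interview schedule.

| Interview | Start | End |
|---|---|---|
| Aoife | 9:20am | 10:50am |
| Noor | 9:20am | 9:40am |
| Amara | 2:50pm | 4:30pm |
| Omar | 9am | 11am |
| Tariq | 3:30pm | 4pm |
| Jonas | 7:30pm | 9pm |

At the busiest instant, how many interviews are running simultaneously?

3

Sort all start/end points and keep a running count:
9am start Omar → 1
9:20am start Aoife → 2
9:20am start Noor → 3
9:40am end Noor → 2
10:50am end Aoife → 1
11am end Omar → 0
2:50pm start Amara → 1
3:30pm start Tariq → 2
4pm end Tariq → 1
4:30pm end Amara → 0
7:30pm start Jonas → 1
9pm end Jonas → 0
Peak is 3, at 9:20am (Aoife, Noor, Omar).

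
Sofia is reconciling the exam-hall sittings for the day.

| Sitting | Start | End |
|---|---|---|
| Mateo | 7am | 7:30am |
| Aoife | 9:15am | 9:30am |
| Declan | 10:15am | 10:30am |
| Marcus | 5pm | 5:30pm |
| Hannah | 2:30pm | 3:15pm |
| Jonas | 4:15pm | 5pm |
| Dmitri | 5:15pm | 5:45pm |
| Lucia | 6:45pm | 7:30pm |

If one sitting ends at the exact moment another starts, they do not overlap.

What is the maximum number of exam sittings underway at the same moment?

Sort all start/end points and keep a running count:
7am start Mateo → 1
7:30am end Mateo → 0
9:15am start Aoife → 1
9:30am end Aoife → 0
10:15am start Declan → 1
10:30am end Declan → 0
2:30pm start Hannah → 1
3:15pm end Hannah → 0
4:15pm start Jonas → 1
5pm end Jonas → 0
5pm start Marcus → 1
5:15pm start Dmitri → 2
5:30pm end Marcus → 1
5:45pm end Dmitri → 0
6:45pm start Lucia → 1
7:30pm end Lucia → 0
Peak is 2, at 5:15pm (Dmitri, Marcus).

2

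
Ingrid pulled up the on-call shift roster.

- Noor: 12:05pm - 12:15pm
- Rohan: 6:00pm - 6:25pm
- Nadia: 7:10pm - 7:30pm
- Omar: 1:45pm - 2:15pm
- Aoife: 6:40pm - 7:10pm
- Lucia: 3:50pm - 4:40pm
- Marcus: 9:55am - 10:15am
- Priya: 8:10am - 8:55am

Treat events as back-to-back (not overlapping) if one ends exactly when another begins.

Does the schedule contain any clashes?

No

Sorted by start: Priya, Marcus, Noor, Omar, Lucia, Rohan, Aoife, Nadia.
Marcus starts after Priya ends — done with Priya.
Noor starts after Marcus ends — done with Marcus.
Omar starts after Noor ends — done with Noor.
Lucia starts after Omar ends — done with Omar.
Rohan starts after Lucia ends — done with Lucia.
Aoife starts after Rohan ends — done with Rohan.
Nadia starts exactly when Aoife ends (back-to-back, no overlap).
Every pair is clear; the schedule has no overlaps.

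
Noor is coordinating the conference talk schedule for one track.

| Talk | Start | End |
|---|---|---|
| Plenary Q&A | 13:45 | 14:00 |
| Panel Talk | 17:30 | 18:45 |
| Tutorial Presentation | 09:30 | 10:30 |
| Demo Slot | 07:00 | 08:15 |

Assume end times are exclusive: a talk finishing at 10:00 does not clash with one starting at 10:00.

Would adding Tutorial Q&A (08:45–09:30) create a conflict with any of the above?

No — it doesn't clash with anything

Demo Slot: ends 08:15 at or before Tutorial Q&A starts 08:45 → clear.
Tutorial Presentation: starts 09:30 at or after Tutorial Q&A ends 09:30 → clear.
Plenary Q&A: starts 13:45 at or after Tutorial Q&A ends 09:30 → clear.
Panel Talk: starts 17:30 at or after Tutorial Q&A ends 09:30 → clear.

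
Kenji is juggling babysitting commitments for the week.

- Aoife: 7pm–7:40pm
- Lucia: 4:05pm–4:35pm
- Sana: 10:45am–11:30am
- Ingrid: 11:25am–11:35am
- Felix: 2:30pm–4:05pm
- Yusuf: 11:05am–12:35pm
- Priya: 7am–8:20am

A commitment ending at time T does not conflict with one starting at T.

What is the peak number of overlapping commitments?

3

Sort all start/end points and keep a running count:
7am start Priya → 1
8:20am end Priya → 0
10:45am start Sana → 1
11:05am start Yusuf → 2
11:25am start Ingrid → 3
11:30am end Sana → 2
11:35am end Ingrid → 1
12:35pm end Yusuf → 0
2:30pm start Felix → 1
4:05pm end Felix → 0
4:05pm start Lucia → 1
4:35pm end Lucia → 0
7pm start Aoife → 1
7:40pm end Aoife → 0
Peak is 3, at 11:25am (Ingrid, Sana, Yusuf).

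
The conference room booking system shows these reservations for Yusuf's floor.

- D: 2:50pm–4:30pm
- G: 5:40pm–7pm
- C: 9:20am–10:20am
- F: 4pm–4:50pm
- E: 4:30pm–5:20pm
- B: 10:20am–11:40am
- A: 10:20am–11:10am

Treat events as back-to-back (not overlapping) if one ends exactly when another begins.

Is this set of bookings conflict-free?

Sorted by start: C, A, B, D, F, E, G.
A starts exactly when C ends (back-to-back, no overlap), so nothing later overlaps C either.
B starts before A ends → A and B overlap.
That's a conflict, so the schedule is not conflict-free.

No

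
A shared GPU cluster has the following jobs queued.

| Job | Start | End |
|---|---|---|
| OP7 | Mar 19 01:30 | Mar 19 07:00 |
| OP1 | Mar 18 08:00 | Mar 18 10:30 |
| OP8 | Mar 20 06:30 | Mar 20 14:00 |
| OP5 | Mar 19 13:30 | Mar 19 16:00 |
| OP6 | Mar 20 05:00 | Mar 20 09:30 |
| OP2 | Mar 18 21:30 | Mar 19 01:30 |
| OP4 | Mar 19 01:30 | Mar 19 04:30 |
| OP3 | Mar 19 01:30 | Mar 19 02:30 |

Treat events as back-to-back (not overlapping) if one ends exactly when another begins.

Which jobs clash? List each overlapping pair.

OP3 & OP4, OP3 & OP7, OP4 & OP7, OP6 & OP8

Check each pair: they overlap iff neither finishes before the other starts.
Sorted by start: OP1, OP2, OP3, OP4, OP7, OP5, OP6, OP8.
OP2 starts after OP1 ends, so nothing later overlaps OP1 either.
OP3 starts exactly when OP2 ends (back-to-back, no overlap), so nothing later overlaps OP2 either.
OP4 starts before OP3 ends → OP3 and OP4 overlap.
OP7 starts before OP3 ends → OP3 and OP7 overlap.
OP5 starts after OP3 ends, so nothing later overlaps OP3 either.
OP7 starts before OP4 ends → OP4 and OP7 overlap.
OP5 starts after OP4 ends, so nothing later overlaps OP4 either.
OP5 starts after OP7 ends, so nothing later overlaps OP7 either.
OP6 starts after OP5 ends, so nothing later overlaps OP5 either.
OP8 starts before OP6 ends → OP6 and OP8 overlap.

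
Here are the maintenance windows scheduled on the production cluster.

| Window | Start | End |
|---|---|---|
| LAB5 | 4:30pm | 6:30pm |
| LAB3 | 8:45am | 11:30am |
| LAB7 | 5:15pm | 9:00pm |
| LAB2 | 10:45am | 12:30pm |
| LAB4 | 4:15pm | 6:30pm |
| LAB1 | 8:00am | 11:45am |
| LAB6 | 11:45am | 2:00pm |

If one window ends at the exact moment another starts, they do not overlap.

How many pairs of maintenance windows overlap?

Sorted by start: LAB1, LAB3, LAB2, LAB6, LAB4, LAB5, LAB7.
LAB3 starts before LAB1 ends → LAB1 and LAB3 overlap.
LAB2 starts before LAB1 ends → LAB1 and LAB2 overlap.
LAB6 starts exactly when LAB1 ends (back-to-back, no overlap) — done with LAB1.
LAB2 starts before LAB3 ends → LAB3 and LAB2 overlap.
LAB6 starts after LAB3 ends — done with LAB3.
LAB6 starts before LAB2 ends → LAB2 and LAB6 overlap.
LAB4 starts after LAB2 ends — done with LAB2.
LAB4 starts after LAB6 ends — done with LAB6.
LAB5 starts before LAB4 ends → LAB4 and LAB5 overlap.
LAB7 starts before LAB4 ends → LAB4 and LAB7 overlap.
LAB7 starts before LAB5 ends → LAB5 and LAB7 overlap.
Overlapping pairs: LAB1 & LAB2, LAB1 & LAB3, LAB2 & LAB3, LAB2 & LAB6, LAB4 & LAB5, LAB4 & LAB7, LAB5 & LAB7 — 7 in total.

7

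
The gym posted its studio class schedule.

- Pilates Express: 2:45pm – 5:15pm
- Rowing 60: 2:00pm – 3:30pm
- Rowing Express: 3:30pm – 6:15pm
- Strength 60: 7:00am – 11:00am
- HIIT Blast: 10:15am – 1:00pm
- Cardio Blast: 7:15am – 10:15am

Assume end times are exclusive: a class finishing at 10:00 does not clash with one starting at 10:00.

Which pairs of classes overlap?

Two intervals overlap when each starts before the other ends.
Sorted by start: Strength 60, Cardio Blast, HIIT Blast, Rowing 60, Pilates Express, Rowing Express.
Cardio Blast starts before Strength 60 ends → Strength 60 and Cardio Blast overlap.
HIIT Blast starts before Strength 60 ends → Strength 60 and HIIT Blast overlap.
Rowing 60 starts after Strength 60 ends, so Strength 60 has no further overlaps.
HIIT Blast starts exactly when Cardio Blast ends (back-to-back, no overlap), so Cardio Blast has no further overlaps.
Rowing 60 starts after HIIT Blast ends, so HIIT Blast has no further overlaps.
Pilates Express starts before Rowing 60 ends → Rowing 60 and Pilates Express overlap.
Rowing Express starts exactly when Rowing 60 ends (back-to-back, no overlap).
Rowing Express starts before Pilates Express ends → Pilates Express and Rowing Express overlap.

Cardio Blast & Strength 60, HIIT Blast & Strength 60, Pilates Express & Rowing 60, Pilates Express & Rowing Express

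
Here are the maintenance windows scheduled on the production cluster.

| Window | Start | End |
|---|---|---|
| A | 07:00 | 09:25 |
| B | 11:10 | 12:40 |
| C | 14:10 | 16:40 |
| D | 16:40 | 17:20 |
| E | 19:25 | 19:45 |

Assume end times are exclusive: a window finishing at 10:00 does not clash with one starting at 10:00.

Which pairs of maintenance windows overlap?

none

Sorted by start: A, B, C, D, E.
B starts after A ends — done with A.
C starts after B ends — done with B.
D starts exactly when C ends (back-to-back, no overlap) — done with C.
E starts after D ends.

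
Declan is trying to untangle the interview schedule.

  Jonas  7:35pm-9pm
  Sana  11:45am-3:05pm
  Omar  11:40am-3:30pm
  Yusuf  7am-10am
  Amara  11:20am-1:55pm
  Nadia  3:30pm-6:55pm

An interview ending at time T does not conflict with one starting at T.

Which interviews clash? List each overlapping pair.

Amara & Omar, Amara & Sana, Omar & Sana

Sorted by start: Yusuf, Amara, Omar, Sana, Nadia, Jonas.
Amara starts after Yusuf ends — done with Yusuf.
Omar starts before Amara ends → Amara and Omar overlap.
Sana starts before Amara ends → Amara and Sana overlap.
Nadia starts after Amara ends — done with Amara.
Sana starts before Omar ends → Omar and Sana overlap.
Nadia starts exactly when Omar ends (back-to-back, no overlap) — done with Omar.
Nadia starts after Sana ends — done with Sana.
Jonas starts after Nadia ends.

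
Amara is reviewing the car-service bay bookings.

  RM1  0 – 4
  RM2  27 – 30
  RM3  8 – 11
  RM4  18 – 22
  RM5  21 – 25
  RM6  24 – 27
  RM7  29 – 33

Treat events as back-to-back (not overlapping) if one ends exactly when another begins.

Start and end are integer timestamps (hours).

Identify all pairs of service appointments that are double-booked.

Check each pair: they overlap iff neither finishes before the other starts.
Sorted by start: RM1, RM3, RM4, RM5, RM6, RM2, RM7.
RM3 starts after RM1 ends; RM1 is clear from here.
RM4 starts after RM3 ends; RM3 is clear from here.
RM5 starts before RM4 ends → RM4 and RM5 overlap.
RM6 starts after RM4 ends; RM4 is clear from here.
RM6 starts before RM5 ends → RM5 and RM6 overlap.
RM2 starts after RM5 ends; RM5 is clear from here.
RM2 starts exactly when RM6 ends (back-to-back, no overlap); RM6 is clear from here.
RM7 starts before RM2 ends → RM2 and RM7 overlap.

RM2 & RM7, RM4 & RM5, RM5 & RM6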